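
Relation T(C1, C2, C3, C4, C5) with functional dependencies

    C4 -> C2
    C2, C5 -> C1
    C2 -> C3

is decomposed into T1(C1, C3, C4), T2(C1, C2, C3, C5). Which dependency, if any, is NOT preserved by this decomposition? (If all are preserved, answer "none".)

C4 -> C2

Check C4 → C2: no single fragment contains all of {C2, C4}, and the restricted closure of {C4} across the fragments never reaches {C2}.
C2, C5 → C1 is preserved.
C2 → C3 is preserved.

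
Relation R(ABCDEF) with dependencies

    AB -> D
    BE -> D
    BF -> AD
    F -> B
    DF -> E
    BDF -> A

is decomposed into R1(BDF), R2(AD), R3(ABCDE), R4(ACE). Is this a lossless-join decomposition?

Chase test. Columns are ABCDEF; row i has aⱼ where attribute j ∈ Ri, else bᵢⱼ.
Initial tableau (one row per fragment):
  row 1: b11 a2 b13 a4 b15 a6
  row 2: a1 b22 b23 a4 b25 b26
  row 3: a1 a2 a3 a4 a5 b36
  row 4: a1 b42 a3 b44 a5 b46
No row becomes fully distinguished — the join is lossy.

No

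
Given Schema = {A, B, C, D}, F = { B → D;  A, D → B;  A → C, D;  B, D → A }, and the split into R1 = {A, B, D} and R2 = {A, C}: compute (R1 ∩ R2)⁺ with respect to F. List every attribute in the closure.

R1 ∩ R2 = {A}.
A → C, D applies, adding C, D
A, D → B applies, adding B
Closure: {A, B, C, D}.

A, B, C, D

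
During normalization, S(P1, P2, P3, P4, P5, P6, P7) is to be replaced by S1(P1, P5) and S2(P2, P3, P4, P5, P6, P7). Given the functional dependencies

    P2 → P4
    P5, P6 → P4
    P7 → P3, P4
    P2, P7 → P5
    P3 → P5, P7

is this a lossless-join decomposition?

Common attributes: S1 ∩ S2 = {P5}.
No dependency enlarges {P5}, so (P5)⁺ = {P5}.
The closure contains neither all of S1 = {P1, P5} nor all of S2 = {P2, P3, P4, P5, P6, P7}, so the common attributes are not a superkey of either fragment. The join is lossy.

No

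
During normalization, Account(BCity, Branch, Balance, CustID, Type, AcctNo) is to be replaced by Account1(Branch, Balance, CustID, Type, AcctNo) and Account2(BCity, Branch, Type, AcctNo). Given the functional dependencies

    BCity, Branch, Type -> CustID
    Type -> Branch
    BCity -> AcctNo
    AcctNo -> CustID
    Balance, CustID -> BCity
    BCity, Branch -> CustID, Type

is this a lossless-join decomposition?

No

Common attributes: Account1 ∩ Account2 = {Branch, Type, AcctNo}.
Closure of {Branch, Type, AcctNo}: AcctNo → CustID applies, adding CustID. So (Branch, Type, AcctNo)⁺ = {Branch, CustID, Type, AcctNo}.
The closure contains neither all of Account1 = {Branch, Balance, CustID, Type, AcctNo} nor all of Account2 = {BCity, Branch, Type, AcctNo}, so the common attributes are not a superkey of either fragment. The join is lossy.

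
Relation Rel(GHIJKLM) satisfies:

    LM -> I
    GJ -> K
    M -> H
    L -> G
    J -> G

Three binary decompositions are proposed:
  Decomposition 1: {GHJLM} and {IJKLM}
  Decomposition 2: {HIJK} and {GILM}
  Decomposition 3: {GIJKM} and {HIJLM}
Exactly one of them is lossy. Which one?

Decomposition 2

Decomposition 1: common = {JLM}, closure = {GHIJKLM} → lossless.
Decomposition 2: common = {I}, closure = {I} → lossy.
Decomposition 3: common = {IJM}, closure = {GHIJKM} → lossless.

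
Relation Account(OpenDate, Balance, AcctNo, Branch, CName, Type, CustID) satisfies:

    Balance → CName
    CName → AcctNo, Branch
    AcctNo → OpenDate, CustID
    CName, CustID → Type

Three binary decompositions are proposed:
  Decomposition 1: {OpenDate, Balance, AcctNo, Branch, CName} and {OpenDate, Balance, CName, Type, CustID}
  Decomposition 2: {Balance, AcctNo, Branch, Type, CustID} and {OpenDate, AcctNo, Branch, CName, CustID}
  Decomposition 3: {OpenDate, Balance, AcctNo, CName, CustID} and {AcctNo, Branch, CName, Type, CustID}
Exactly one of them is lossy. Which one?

Decomposition 2

Decomposition 1: common = {OpenDate, Balance, CName}, closure = {OpenDate, Balance, AcctNo, Branch, CName, Type, CustID} → lossless.
Decomposition 2: common = {AcctNo, Branch, CustID}, closure = {OpenDate, AcctNo, Branch, CustID} → lossy.
Decomposition 3: common = {AcctNo, CName, CustID}, closure = {OpenDate, AcctNo, Branch, CName, Type, CustID} → lossless.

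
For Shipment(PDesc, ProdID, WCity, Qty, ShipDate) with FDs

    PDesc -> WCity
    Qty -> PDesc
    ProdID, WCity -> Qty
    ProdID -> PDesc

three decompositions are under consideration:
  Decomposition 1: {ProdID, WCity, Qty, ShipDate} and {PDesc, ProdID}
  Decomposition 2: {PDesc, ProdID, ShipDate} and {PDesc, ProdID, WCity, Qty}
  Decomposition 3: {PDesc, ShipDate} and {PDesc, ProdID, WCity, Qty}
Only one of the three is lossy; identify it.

Decomposition 1: common = {ProdID}, closure = {PDesc, ProdID, WCity, Qty} → lossless.
Decomposition 2: common = {PDesc, ProdID}, closure = {PDesc, ProdID, WCity, Qty} → lossless.
Decomposition 3: common = {PDesc}, closure = {PDesc, WCity} → lossy.

Decomposition 3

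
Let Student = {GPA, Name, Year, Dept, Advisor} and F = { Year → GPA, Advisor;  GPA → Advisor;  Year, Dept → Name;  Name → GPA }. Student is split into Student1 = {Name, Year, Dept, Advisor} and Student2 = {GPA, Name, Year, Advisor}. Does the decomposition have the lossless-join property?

Common attributes: Student1 ∩ Student2 = {Name, Year, Advisor}.
Closure of {Name, Year, Advisor}: Year → GPA, Advisor applies, adding GPA. So (Name, Year, Advisor)⁺ = {GPA, Name, Year, Advisor}.
This closure contains every attribute of Student2, so Student1 ∩ Student2 → Student2. The join is lossless.

Yes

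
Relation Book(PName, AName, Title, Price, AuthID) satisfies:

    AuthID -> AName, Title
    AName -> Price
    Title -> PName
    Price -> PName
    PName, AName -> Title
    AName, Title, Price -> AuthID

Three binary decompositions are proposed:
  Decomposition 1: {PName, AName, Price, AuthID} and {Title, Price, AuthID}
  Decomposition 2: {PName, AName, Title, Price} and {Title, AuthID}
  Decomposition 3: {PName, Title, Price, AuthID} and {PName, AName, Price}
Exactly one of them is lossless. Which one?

Decomposition 1

Decomposition 1: common = {Price, AuthID}, closure = {PName, AName, Title, Price, AuthID} → lossless.
Decomposition 2: common = {Title}, closure = {PName, Title} → lossy.
Decomposition 3: common = {PName, Price}, closure = {PName, Price} → lossy.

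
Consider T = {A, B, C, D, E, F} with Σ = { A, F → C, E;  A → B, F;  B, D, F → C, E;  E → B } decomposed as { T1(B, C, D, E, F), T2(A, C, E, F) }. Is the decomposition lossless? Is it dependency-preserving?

Lossless test: (C, E, F)⁺ = {B, C, E, F}, which is a superkey of neither fragment — lossy.
Dependency preservation: A → B, F is not contained in any single fragment, but the restricted closure of its left-hand side across the fragments still reaches the right-hand side; the remaining FDs each lie inside some fragment. All dependencies are preserved.

lossy but dependency-preserving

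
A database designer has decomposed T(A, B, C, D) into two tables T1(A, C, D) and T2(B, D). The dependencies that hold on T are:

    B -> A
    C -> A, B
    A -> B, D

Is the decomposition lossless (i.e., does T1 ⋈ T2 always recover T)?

Common attributes: T1 ∩ T2 = {D}.
No dependency enlarges {D}, so (D)⁺ = {D}.
The closure contains neither all of T1 = {A, C, D} nor all of T2 = {B, D}, so the common attributes are not a superkey of either fragment. The join is lossy.

No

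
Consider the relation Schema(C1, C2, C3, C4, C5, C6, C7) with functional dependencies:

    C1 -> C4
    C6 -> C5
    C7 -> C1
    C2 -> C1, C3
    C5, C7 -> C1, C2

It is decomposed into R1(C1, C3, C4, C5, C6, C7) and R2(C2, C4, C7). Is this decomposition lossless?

Common attributes: R1 ∩ R2 = {C4, C7}.
Closure of {C4, C7}: C7 → C1 applies, adding C1. So (C4, C7)⁺ = {C1, C4, C7}.
The closure contains neither all of R1 = {C1, C3, C4, C5, C6, C7} nor all of R2 = {C2, C4, C7}, so the common attributes are not a superkey of either fragment. The join is lossy.

No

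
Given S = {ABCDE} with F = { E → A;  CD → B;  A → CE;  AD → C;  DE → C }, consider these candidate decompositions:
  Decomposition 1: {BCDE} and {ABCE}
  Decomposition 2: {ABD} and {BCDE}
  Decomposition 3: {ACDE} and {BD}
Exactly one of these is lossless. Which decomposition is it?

Decomposition 1: common = {BCE}, closure = {ABCE} → lossless.
Decomposition 2: common = {BD}, closure = {BD} → lossy.
Decomposition 3: common = {D}, closure = {D} → lossy.

Decomposition 1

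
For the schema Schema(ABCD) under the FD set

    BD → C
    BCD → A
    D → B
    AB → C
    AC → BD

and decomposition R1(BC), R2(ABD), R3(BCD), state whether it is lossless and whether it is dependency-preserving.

Lossless test (chase): Rows 2 and 3 agree on BD; apply BD→C and equate their C entries. Rows 2 and 3 agree on BCD; apply BCD→A and equate their A entries. Row 2 is now all distinguished symbols — the join is lossless.
Dependency preservation: the restricted closure of {AC} across the fragments never reaches {BD}, so AC → BD cannot be enforced without a join — not preserved.

lossless but not dependency-preserving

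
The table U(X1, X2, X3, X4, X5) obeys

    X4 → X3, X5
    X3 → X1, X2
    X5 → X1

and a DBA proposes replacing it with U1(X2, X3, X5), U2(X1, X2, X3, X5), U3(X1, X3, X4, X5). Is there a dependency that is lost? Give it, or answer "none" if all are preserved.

none

X4 → X3, X5 lies within U3.
X3 → X1, X2 lies within U2.
X5 → X1 lies within U2.
Every dependency is enforceable on the fragments, so the decomposition is dependency-preserving.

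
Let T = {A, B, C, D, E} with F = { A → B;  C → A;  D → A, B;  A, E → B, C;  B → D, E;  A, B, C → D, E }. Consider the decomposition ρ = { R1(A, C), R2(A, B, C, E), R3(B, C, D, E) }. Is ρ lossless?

Yes

Chase test. Columns are A, B, C, D, E; row i has aⱼ where attribute j ∈ Ri, else bᵢⱼ.
Initial tableau (one row per fragment):
  row 1: a1 b12 a3 b14 b15
  row 2: a1 a2 a3 b24 a5
  row 3: b31 a2 a3 a4 a5
Rows 1 and 2 agree on A; apply A→B and equate their B entries.
Rows 1 and 3 agree on C; apply C→A and equate their A entries.
Rows 1 and 2 agree on B; apply B→D, E and equate their D, E entries.
Rows 1 and 3 agree on B; apply B→D, E and equate their D, E entries.
Row 1 is now all distinguished symbols — the join is lossless.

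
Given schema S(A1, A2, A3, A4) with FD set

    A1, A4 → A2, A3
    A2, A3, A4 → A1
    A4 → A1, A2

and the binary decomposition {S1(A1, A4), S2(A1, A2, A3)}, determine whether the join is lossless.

Common attributes: S1 ∩ S2 = {A1}.
No dependency enlarges {A1}, so (A1)⁺ = {A1}.
The closure contains neither all of S1 = {A1, A4} nor all of S2 = {A1, A2, A3}, so the common attributes are not a superkey of either fragment. The join is lossy.

No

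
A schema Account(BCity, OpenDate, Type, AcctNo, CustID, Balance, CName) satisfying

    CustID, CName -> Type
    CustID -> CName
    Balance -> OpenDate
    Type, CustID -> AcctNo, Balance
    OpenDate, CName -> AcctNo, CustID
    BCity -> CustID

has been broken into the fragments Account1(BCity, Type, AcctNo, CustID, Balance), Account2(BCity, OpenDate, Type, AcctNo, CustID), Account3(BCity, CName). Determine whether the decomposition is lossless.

Yes

Chase test. Columns are BCity, OpenDate, Type, AcctNo, CustID, Balance, CName; row i has aⱼ where attribute j ∈ Accounti, else bᵢⱼ.
Initial tableau (one row per fragment):
  row 1: a1 b12 a3 a4 a5 a6 b17
  row 2: a1 a2 a3 a4 a5 b26 b27
  row 3: a1 b32 b33 b34 b35 b36 a7
Rows 1 and 2 agree on CustID; apply CustID→CName and equate their CName entries.
Rows 1 and 2 agree on Type, CustID; apply Type, CustID→AcctNo, Balance and equate their AcctNo, Balance entries.
Rows 1 and 3 agree on BCity; apply BCity→CustID and equate their CustID entries.
Rows 1 and 3 agree on CustID; apply CustID→CName and equate their CName entries.
Rows 1 and 2 agree on Balance; apply Balance→OpenDate and equate their OpenDate entries.
Rows 1 and 3 agree on CustID, CName; apply CustID, CName→Type and equate their Type entries.
Rows 1 and 3 agree on Type, CustID; apply Type, CustID→AcctNo, Balance and equate their AcctNo, Balance entries.
Rows 1 and 3 agree on Balance; apply Balance→OpenDate and equate their OpenDate entries.
Row 1 is now all distinguished symbols — the join is lossless.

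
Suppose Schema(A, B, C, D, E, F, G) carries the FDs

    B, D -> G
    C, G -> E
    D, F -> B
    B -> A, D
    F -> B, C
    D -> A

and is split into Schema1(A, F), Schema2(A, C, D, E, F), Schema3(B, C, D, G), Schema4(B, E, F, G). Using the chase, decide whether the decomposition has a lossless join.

Chase test. Columns are A, B, C, D, E, F, G; row i has aⱼ where attribute j ∈ Schemai, else bᵢⱼ.
Initial tableau (one row per fragment):
  row 1: a1 b12 b13 b14 b15 a6 b17
  row 2: a1 b22 a3 a4 a5 a6 b27
  row 3: b31 a2 a3 a4 b35 b36 a7
  row 4: b41 a2 b43 b44 a5 a6 a7
Rows 3 and 4 agree on B; apply B→A, D and equate their A, D entries.
Rows 1 and 2 agree on F; apply F→B, C and equate their B, C entries.
Rows 1 and 4 agree on F; apply F→B, C and equate their B, C entries.
Rows 2 and 3 agree on D; apply D→A and equate their A entries.
Rows 2 and 3 agree on B, D; apply B, D→G and equate their G entries.
Rows 2 and 3 agree on C, G; apply C, G→E and equate their E entries.
Rows 1 and 2 agree on B; apply B→A, D and equate their A, D entries.
Rows 1 and 2 agree on B, D; apply B, D→G and equate their G entries.
Rows 1 and 2 agree on C, G; apply C, G→E and equate their E entries.
Row 1 is now all distinguished symbols — the join is lossless.

Yes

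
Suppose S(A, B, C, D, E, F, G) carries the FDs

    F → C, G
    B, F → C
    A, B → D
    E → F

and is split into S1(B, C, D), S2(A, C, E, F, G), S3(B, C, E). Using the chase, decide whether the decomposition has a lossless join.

No

Chase test. Columns are A, B, C, D, E, F, G; row i has aⱼ where attribute j ∈ Si, else bᵢⱼ.
Initial tableau (one row per fragment):
  row 1: b11 a2 a3 a4 b15 b16 b17
  row 2: a1 b22 a3 b24 a5 a6 a7
  row 3: b31 a2 a3 b34 a5 b36 b37
Rows 2 and 3 agree on E; apply E→F and equate their F entries.
Rows 2 and 3 agree on F; apply F→C, G and equate their C, G entries.
No row becomes fully distinguished — the join is lossy.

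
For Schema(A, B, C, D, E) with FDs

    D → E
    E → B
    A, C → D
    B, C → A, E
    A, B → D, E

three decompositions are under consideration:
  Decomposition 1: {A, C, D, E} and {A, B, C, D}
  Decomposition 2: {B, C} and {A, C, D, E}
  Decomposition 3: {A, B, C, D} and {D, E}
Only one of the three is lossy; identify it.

Decomposition 2

Decomposition 1: common = {A, C, D}, closure = {A, B, C, D, E} → lossless.
Decomposition 2: common = {C}, closure = {C} → lossy.
Decomposition 3: common = {D}, closure = {B, D, E} → lossless.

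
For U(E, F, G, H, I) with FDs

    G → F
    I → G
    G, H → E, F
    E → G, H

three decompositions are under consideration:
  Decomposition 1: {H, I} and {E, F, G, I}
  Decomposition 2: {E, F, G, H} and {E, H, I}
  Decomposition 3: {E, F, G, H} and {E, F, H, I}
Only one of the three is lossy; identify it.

Decomposition 1

Decomposition 1: common = {I}, closure = {F, G, I} → lossy.
Decomposition 2: common = {E, H}, closure = {E, F, G, H} → lossless.
Decomposition 3: common = {E, F, H}, closure = {E, F, G, H} → lossless.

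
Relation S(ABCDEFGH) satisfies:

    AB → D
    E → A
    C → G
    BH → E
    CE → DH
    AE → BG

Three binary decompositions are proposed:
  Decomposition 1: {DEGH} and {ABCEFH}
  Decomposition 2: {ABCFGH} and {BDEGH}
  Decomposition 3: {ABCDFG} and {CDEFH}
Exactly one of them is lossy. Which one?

Decomposition 3

Decomposition 1: common = {EH}, closure = {ABDEGH} → lossless.
Decomposition 2: common = {BGH}, closure = {ABDEGH} → lossless.
Decomposition 3: common = {CDF}, closure = {CDFG} → lossy.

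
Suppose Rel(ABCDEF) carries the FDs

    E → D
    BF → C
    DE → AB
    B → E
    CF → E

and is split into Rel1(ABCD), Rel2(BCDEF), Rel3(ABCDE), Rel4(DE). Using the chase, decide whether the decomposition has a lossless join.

Yes

Chase test. Columns are ABCDEF; row i has aⱼ where attribute j ∈ Reli, else bᵢⱼ.
Initial tableau (one row per fragment):
  row 1: a1 a2 a3 a4 b15 b16
  row 2: b21 a2 a3 a4 a5 a6
  row 3: a1 a2 a3 a4 a5 b36
  row 4: b41 b42 b43 a4 a5 b46
Rows 2 and 3 agree on DE; apply DE→AB and equate their AB entries.
Rows 2 and 4 agree on DE; apply DE→AB and equate their AB entries.
Rows 1 and 2 agree on B; apply B→E and equate their E entries.
Row 2 is now all distinguished symbols — the join is lossless.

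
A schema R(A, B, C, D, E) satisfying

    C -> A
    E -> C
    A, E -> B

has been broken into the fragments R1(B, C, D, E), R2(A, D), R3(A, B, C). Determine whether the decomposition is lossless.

Yes

Chase test. Columns are A, B, C, D, E; row i has aⱼ where attribute j ∈ Ri, else bᵢⱼ.
Initial tableau (one row per fragment):
  row 1: b11 a2 a3 a4 a5
  row 2: a1 b22 b23 a4 b25
  row 3: a1 a2 a3 b34 b35
Rows 1 and 3 agree on C; apply C→A and equate their A entries.
Row 1 is now all distinguished symbols — the join is lossless.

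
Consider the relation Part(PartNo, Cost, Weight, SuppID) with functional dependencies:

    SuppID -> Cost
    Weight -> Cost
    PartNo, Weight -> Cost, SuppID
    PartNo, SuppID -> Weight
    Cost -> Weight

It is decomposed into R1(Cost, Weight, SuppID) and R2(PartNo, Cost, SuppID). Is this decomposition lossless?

Common attributes: R1 ∩ R2 = {Cost, SuppID}.
Closure of {Cost, SuppID}: Cost → Weight applies, adding Weight. So (Cost, SuppID)⁺ = {Cost, Weight, SuppID}.
This closure contains every attribute of R1, so R1 ∩ R2 → R1. The join is lossless.

Yes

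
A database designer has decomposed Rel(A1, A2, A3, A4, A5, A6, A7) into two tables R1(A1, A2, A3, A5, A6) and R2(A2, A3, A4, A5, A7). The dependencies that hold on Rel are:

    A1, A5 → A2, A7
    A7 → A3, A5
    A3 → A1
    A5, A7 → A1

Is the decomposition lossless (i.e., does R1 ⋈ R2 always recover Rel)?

No

Common attributes: R1 ∩ R2 = {A2, A3, A5}.
Closure of {A2, A3, A5}: A3 → A1 applies, adding A1; A1, A5 → A2, A7 applies, adding A7. So (A2, A3, A5)⁺ = {A1, A2, A3, A5, A7}.
The closure contains neither all of R1 = {A1, A2, A3, A5, A6} nor all of R2 = {A2, A3, A4, A5, A7}, so the common attributes are not a superkey of either fragment. The join is lossy.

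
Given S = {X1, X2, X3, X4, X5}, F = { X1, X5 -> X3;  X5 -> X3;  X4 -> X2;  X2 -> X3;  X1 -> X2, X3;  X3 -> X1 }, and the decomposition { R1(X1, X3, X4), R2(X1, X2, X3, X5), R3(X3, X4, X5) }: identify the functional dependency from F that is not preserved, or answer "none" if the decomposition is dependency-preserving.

X1, X5 → X3 lies within R2.
X5 → X3 lies within R2.
X4 → X2: restricted closure across fragments reaches X2.
X2 → X3 lies within R2.
X1 → X2, X3 lies within R2.
X3 → X1 lies within R1.
Every dependency is enforceable on the fragments, so the decomposition is dependency-preserving.

none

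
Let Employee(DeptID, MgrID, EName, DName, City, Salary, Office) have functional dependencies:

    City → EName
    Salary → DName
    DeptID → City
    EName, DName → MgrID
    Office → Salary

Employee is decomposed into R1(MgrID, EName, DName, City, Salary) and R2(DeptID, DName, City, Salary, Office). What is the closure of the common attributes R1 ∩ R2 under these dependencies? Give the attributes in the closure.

MgrID, EName, DName, City, Salary

R1 ∩ R2 = {DName, City, Salary}.
City → EName applies, adding EName
EName, DName → MgrID applies, adding MgrID
Closure: {MgrID, EName, DName, City, Salary}.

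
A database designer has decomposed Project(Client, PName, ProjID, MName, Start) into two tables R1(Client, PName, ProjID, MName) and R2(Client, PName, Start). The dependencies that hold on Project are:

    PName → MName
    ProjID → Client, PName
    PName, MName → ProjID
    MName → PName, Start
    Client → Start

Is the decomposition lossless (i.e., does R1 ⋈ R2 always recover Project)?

Yes

Common attributes: R1 ∩ R2 = {Client, PName}.
Closure of {Client, PName}: PName → MName applies, adding MName; PName, MName → ProjID applies, adding ProjID; MName → PName, Start applies, adding Start. So (Client, PName)⁺ = {Client, PName, ProjID, MName, Start}.
This closure contains every attribute of R1, so R1 ∩ R2 → R1. The join is lossless.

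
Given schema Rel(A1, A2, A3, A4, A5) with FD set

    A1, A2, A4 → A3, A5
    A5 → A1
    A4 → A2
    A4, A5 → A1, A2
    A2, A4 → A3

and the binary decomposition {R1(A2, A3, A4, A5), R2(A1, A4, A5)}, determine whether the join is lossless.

Common attributes: R1 ∩ R2 = {A4, A5}.
Closure of {A4, A5}: A5 → A1 applies, adding A1; A4 → A2 applies, adding A2; A2, A4 → A3 applies, adding A3. So (A4, A5)⁺ = {A1, A2, A3, A4, A5}.
This closure contains every attribute of R1, so R1 ∩ R2 → R1. The join is lossless.

Yes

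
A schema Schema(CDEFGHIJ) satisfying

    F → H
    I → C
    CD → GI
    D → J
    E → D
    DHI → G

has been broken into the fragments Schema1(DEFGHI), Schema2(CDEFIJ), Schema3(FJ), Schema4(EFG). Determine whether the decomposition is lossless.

Chase test. Columns are CDEFGHIJ; row i has aⱼ where attribute j ∈ Schemai, else bᵢⱼ.
Initial tableau (one row per fragment):
  row 1: b11 a2 a3 a4 a5 a6 a7 b18
  row 2: a1 a2 a3 a4 b25 b26 a7 a8
  row 3: b31 b32 b33 a4 b35 b36 b37 a8
  row 4: b41 b42 a3 a4 a5 b46 b47 b48
Rows 1 and 2 agree on F; apply F→H and equate their H entries.
Rows 1 and 3 agree on F; apply F→H and equate their H entries.
Rows 1 and 4 agree on F; apply F→H and equate their H entries.
Rows 1 and 2 agree on I; apply I→C and equate their C entries.
Rows 1 and 2 agree on CD; apply CD→GI and equate their GI entries.
Rows 1 and 2 agree on D; apply D→J and equate their J entries.
Rows 1 and 4 agree on E; apply E→D and equate their D entries.
Rows 1 and 4 agree on D; apply D→J and equate their J entries.
Row 1 is now all distinguished symbols — the join is lossless.

Yes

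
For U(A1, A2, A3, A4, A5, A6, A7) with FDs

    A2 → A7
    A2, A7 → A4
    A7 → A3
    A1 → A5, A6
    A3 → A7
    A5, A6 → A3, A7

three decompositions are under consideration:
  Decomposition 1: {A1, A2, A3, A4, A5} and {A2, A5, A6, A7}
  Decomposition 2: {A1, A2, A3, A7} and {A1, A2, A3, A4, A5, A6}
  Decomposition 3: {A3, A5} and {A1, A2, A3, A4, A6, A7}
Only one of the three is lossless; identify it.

Decomposition 2

Decomposition 1: common = {A2, A5}, closure = {A2, A3, A4, A5, A7} → lossy.
Decomposition 2: common = {A1, A2, A3}, closure = {A1, A2, A3, A4, A5, A6, A7} → lossless.
Decomposition 3: common = {A3}, closure = {A3, A7} → lossy.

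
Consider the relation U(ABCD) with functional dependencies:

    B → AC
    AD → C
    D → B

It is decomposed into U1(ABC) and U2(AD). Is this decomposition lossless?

No

Common attributes: U1 ∩ U2 = {A}.
No dependency enlarges {A}, so (A)⁺ = {A}.
The closure contains neither all of U1 = {ABC} nor all of U2 = {AD}, so the common attributes are not a superkey of either fragment. The join is lossy.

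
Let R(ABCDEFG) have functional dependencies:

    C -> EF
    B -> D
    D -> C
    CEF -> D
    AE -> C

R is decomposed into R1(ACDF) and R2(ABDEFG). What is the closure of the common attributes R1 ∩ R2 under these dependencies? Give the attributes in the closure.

ACDEF

R1 ∩ R2 = {ADF}.
D → C applies, adding C
C → EF applies, adding E
Closure: {ACDEF}.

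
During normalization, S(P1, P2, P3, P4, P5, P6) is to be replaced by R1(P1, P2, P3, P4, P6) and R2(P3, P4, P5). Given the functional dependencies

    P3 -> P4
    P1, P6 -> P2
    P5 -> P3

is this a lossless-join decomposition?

Common attributes: R1 ∩ R2 = {P3, P4}.
No dependency enlarges {P3, P4}, so (P3, P4)⁺ = {P3, P4}.
The closure contains neither all of R1 = {P1, P2, P3, P4, P6} nor all of R2 = {P3, P4, P5}, so the common attributes are not a superkey of either fragment. The join is lossy.

No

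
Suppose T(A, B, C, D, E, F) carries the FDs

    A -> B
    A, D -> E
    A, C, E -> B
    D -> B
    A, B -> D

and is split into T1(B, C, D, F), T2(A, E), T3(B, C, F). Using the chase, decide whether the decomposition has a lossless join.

No

Chase test. Columns are A, B, C, D, E, F; row i has aⱼ where attribute j ∈ Ti, else bᵢⱼ.
Initial tableau (one row per fragment):
  row 1: b11 a2 a3 a4 b15 a6
  row 2: a1 b22 b23 b24 a5 b26
  row 3: b31 a2 a3 b34 b35 a6
No row becomes fully distinguished — the join is lossy.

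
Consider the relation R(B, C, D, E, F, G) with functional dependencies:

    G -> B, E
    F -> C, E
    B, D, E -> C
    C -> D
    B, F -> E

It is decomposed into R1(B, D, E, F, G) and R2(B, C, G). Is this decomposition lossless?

Common attributes: R1 ∩ R2 = {B, G}.
Closure of {B, G}: G → B, E applies, adding E. So (B, G)⁺ = {B, E, G}.
The closure contains neither all of R1 = {B, D, E, F, G} nor all of R2 = {B, C, G}, so the common attributes are not a superkey of either fragment. The join is lossy.

No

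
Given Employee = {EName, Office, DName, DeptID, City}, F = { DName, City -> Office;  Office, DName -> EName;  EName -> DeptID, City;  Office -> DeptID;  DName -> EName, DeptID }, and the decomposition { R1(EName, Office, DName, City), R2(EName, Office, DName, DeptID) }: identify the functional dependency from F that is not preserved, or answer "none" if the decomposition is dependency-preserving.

none

DName, City → Office lies within R1.
Office, DName → EName lies within R1.
EName → DeptID, City: restricted closure across fragments reaches DeptID, City.
Office → DeptID lies within R2.
DName → EName, DeptID lies within R2.
Every dependency is enforceable on the fragments, so the decomposition is dependency-preserving.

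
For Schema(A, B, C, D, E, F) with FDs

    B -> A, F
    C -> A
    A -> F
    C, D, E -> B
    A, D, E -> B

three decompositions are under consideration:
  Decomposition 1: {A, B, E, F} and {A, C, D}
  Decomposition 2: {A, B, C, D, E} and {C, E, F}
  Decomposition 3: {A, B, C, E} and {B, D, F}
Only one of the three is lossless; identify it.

Decomposition 1: common = {A}, closure = {A, F} → lossy.
Decomposition 2: common = {C, E}, closure = {A, C, E, F} → lossless.
Decomposition 3: common = {B}, closure = {A, B, F} → lossy.

Decomposition 2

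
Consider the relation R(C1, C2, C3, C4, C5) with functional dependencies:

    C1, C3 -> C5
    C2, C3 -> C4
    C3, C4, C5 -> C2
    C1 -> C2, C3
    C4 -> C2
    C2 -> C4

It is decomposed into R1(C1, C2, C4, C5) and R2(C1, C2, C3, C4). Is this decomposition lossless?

Yes

Common attributes: R1 ∩ R2 = {C1, C2, C4}.
Closure of {C1, C2, C4}: C1 → C2, C3 applies, adding C3; C1, C3 → C5 applies, adding C5. So (C1, C2, C4)⁺ = {C1, C2, C3, C4, C5}.
This closure contains every attribute of R1, so R1 ∩ R2 → R1. The join is lossless.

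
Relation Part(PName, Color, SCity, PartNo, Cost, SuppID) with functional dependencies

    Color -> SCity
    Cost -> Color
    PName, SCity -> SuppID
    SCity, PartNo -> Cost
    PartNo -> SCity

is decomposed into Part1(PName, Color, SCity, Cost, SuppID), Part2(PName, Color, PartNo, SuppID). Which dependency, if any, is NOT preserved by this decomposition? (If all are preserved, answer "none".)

Check SCity, PartNo → Cost: no single fragment contains all of {SCity, PartNo, Cost}, and the restricted closure of {SCity, PartNo} across the fragments never reaches {Cost}.
Color → SCity is preserved.
Cost → Color is preserved.
PName, SCity → SuppID is preserved.
PartNo → SCity is preserved.

SCity, PartNo -> Cost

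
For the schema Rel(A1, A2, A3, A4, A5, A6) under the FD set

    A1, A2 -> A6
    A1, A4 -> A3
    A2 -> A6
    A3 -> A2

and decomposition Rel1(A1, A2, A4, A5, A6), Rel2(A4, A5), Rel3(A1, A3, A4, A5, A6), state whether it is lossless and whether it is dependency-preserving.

Lossless test (chase): Rows 1 and 3 agree on A1, A4; apply A1, A4→A3 and equate their A3 entries. Rows 1 and 3 agree on A3; apply A3→A2 and equate their A2 entries. Row 1 is now all distinguished symbols — the join is lossless.
Dependency preservation: the restricted closure of {A3} across the fragments never reaches {A2}, so A3 → A2 cannot be enforced without a join — not preserved.

lossless but not dependency-preserving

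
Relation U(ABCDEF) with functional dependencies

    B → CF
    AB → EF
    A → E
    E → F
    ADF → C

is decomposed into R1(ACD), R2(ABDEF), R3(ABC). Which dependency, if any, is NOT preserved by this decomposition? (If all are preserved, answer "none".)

none

B → CF: restricted closure across fragments reaches CF.
AB → EF lies within R2.
A → E lies within R2.
E → F lies within R2.
ADF → C: restricted closure across fragments reaches C.
Every dependency is enforceable on the fragments, so the decomposition is dependency-preserving.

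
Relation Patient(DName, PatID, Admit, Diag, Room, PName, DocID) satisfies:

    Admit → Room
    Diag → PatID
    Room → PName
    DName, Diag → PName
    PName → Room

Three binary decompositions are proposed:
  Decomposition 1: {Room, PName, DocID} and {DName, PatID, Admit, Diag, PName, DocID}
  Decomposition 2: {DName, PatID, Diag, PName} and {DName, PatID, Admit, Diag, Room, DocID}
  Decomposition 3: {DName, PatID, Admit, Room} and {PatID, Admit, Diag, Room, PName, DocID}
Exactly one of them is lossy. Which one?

Decomposition 3

Decomposition 1: common = {PName, DocID}, closure = {Room, PName, DocID} → lossless.
Decomposition 2: common = {DName, PatID, Diag}, closure = {DName, PatID, Diag, Room, PName} → lossless.
Decomposition 3: common = {PatID, Admit, Room}, closure = {PatID, Admit, Room, PName} → lossy.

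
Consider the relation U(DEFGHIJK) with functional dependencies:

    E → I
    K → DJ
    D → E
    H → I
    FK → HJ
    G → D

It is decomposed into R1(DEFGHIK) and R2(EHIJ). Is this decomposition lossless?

Common attributes: R1 ∩ R2 = {EHI}.
No dependency enlarges {EHI}, so (EHI)⁺ = {EHI}.
The closure contains neither all of R1 = {DEFGHIK} nor all of R2 = {EHIJ}, so the common attributes are not a superkey of either fragment. The join is lossy.

No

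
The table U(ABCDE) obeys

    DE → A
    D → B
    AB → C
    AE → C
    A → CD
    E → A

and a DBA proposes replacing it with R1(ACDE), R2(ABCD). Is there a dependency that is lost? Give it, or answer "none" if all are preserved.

none

DE → A lies within R1.
D → B lies within R2.
AB → C lies within R2.
AE → C lies within R1.
A → CD lies within R1.
E → A lies within R1.
Every dependency is enforceable on the fragments, so the decomposition is dependency-preserving.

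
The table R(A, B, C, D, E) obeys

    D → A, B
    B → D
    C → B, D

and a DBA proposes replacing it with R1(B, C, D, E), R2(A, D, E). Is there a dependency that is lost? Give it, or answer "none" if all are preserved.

none

D → A, B: restricted closure across fragments reaches A, B.
B → D lies within R1.
C → B, D lies within R1.
Every dependency is enforceable on the fragments, so the decomposition is dependency-preserving.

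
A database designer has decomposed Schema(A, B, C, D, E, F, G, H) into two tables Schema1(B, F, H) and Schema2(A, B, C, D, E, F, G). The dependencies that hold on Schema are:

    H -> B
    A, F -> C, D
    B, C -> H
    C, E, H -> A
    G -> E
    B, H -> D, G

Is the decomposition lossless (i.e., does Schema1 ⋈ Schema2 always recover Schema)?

Common attributes: Schema1 ∩ Schema2 = {B, F}.
No dependency enlarges {B, F}, so (B, F)⁺ = {B, F}.
The closure contains neither all of Schema1 = {B, F, H} nor all of Schema2 = {A, B, C, D, E, F, G}, so the common attributes are not a superkey of either fragment. The join is lossy.

No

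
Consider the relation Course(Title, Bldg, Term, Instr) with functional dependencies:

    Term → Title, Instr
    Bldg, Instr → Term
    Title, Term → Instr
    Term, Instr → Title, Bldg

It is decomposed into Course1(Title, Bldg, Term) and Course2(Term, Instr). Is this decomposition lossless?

Common attributes: Course1 ∩ Course2 = {Term}.
Closure of {Term}: Term → Title, Instr applies, adding Title, Instr; Term, Instr → Title, Bldg applies, adding Bldg. So (Term)⁺ = {Title, Bldg, Term, Instr}.
This closure contains every attribute of Course1, so Course1 ∩ Course2 → Course1. The join is lossless.

Yes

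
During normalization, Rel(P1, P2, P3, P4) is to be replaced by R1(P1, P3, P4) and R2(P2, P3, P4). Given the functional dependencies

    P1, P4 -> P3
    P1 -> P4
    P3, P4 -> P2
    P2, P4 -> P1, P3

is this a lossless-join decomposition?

Yes

Common attributes: R1 ∩ R2 = {P3, P4}.
Closure of {P3, P4}: P3, P4 → P2 applies, adding P2; P2, P4 → P1, P3 applies, adding P1. So (P3, P4)⁺ = {P1, P2, P3, P4}.
This closure contains every attribute of R1, so R1 ∩ R2 → R1. The join is lossless.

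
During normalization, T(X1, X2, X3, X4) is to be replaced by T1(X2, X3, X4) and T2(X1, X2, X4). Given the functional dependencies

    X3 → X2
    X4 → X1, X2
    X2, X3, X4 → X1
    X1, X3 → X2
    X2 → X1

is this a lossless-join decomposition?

Yes

Common attributes: T1 ∩ T2 = {X2, X4}.
Closure of {X2, X4}: X4 → X1, X2 applies, adding X1. So (X2, X4)⁺ = {X1, X2, X4}.
This closure contains every attribute of T2, so T1 ∩ T2 → T2. The join is lossless.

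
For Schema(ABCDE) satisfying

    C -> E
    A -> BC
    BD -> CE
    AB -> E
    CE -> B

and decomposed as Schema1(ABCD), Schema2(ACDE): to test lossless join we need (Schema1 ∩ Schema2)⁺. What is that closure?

ABCDE

Schema1 ∩ Schema2 = {ACD}.
C → E applies, adding E
A → BC applies, adding B
Closure: {ABCDE}.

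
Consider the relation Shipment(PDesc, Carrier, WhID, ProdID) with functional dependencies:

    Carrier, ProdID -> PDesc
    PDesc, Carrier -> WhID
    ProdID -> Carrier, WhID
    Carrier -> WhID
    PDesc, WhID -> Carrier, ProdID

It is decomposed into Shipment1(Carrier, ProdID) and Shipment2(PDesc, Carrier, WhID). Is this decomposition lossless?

No

Common attributes: Shipment1 ∩ Shipment2 = {Carrier}.
Closure of {Carrier}: Carrier → WhID applies, adding WhID. So (Carrier)⁺ = {Carrier, WhID}.
The closure contains neither all of Shipment1 = {Carrier, ProdID} nor all of Shipment2 = {PDesc, Carrier, WhID}, so the common attributes are not a superkey of either fragment. The join is lossy.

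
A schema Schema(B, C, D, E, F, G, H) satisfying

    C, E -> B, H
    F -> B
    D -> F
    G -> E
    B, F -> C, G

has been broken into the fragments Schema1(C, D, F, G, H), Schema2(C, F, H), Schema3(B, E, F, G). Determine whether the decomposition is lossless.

Chase test. Columns are B, C, D, E, F, G, H; row i has aⱼ where attribute j ∈ Schemai, else bᵢⱼ.
Initial tableau (one row per fragment):
  row 1: b11 a2 a3 b14 a5 a6 a7
  row 2: b21 a2 b23 b24 a5 b26 a7
  row 3: a1 b32 b33 a4 a5 a6 b37
Rows 1 and 2 agree on F; apply F→B and equate their B entries.
Rows 1 and 3 agree on F; apply F→B and equate their B entries.
Rows 1 and 3 agree on G; apply G→E and equate their E entries.
Rows 1 and 2 agree on B, F; apply B, F→C, G and equate their C, G entries.
Rows 1 and 3 agree on B, F; apply B, F→C, G and equate their C, G entries.
Rows 1 and 3 agree on C, E; apply C, E→B, H and equate their B, H entries.
Rows 1 and 2 agree on G; apply G→E and equate their E entries.
Row 1 is now all distinguished symbols — the join is lossless.

Yes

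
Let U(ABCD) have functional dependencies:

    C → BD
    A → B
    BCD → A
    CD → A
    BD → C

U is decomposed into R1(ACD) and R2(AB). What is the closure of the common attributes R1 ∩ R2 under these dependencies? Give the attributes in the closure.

R1 ∩ R2 = {A}.
A → B applies, adding B
Closure: {AB}.

AB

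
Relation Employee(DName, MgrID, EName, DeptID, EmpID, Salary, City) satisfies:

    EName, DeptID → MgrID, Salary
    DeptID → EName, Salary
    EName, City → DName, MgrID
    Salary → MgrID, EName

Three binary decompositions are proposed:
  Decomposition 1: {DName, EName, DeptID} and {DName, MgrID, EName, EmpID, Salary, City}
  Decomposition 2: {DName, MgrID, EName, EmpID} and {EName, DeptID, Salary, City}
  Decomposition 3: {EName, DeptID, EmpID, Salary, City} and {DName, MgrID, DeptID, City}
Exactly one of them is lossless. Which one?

Decomposition 1: common = {DName, EName}, closure = {DName, EName} → lossy.
Decomposition 2: common = {EName}, closure = {EName} → lossy.
Decomposition 3: common = {DeptID, City}, closure = {DName, MgrID, EName, DeptID, Salary, City} → lossless.

Decomposition 3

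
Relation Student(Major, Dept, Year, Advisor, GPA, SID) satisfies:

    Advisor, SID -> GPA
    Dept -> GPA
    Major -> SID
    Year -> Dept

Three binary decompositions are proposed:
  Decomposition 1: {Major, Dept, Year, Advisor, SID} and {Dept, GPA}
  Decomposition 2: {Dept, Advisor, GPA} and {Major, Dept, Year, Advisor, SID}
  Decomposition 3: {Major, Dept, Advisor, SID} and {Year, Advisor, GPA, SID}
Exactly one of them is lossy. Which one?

Decomposition 3

Decomposition 1: common = {Dept}, closure = {Dept, GPA} → lossless.
Decomposition 2: common = {Dept, Advisor}, closure = {Dept, Advisor, GPA} → lossless.
Decomposition 3: common = {Advisor, SID}, closure = {Advisor, GPA, SID} → lossy.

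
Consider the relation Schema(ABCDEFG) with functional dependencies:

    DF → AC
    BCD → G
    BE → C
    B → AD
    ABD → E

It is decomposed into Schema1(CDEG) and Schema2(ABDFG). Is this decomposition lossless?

No

Common attributes: Schema1 ∩ Schema2 = {DG}.
No dependency enlarges {DG}, so (DG)⁺ = {DG}.
The closure contains neither all of Schema1 = {CDEG} nor all of Schema2 = {ABDFG}, so the common attributes are not a superkey of either fragment. The join is lossy.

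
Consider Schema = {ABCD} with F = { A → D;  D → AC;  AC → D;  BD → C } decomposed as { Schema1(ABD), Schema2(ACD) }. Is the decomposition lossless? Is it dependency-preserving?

lossless and dependency-preserving

Lossless test: (AD)⁺ = {ACD}, which contains all of one fragment — lossless.
Dependency preservation: BD → C is not contained in any single fragment, but the restricted closure of its left-hand side across the fragments still reaches the right-hand side; the remaining FDs each lie inside some fragment. All dependencies are preserved.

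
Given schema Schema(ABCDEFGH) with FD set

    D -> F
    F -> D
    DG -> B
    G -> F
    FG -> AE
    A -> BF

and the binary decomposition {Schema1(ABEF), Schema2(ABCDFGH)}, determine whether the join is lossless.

No

Common attributes: Schema1 ∩ Schema2 = {ABF}.
Closure of {ABF}: F → D applies, adding D. So (ABF)⁺ = {ABDF}.
The closure contains neither all of Schema1 = {ABEF} nor all of Schema2 = {ABCDFGH}, so the common attributes are not a superkey of either fragment. The join is lossy.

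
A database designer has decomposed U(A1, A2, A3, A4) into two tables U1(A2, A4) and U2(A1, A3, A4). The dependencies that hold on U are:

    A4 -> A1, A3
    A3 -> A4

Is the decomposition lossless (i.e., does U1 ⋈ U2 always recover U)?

Yes

Common attributes: U1 ∩ U2 = {A4}.
Closure of {A4}: A4 → A1, A3 applies, adding A1, A3. So (A4)⁺ = {A1, A3, A4}.
This closure contains every attribute of U2, so U1 ∩ U2 → U2. The join is lossless.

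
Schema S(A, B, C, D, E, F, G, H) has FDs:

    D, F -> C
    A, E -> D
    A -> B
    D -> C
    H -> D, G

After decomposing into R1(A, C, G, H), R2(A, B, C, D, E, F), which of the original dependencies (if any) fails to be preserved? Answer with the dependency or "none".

H -> D, G

Check H → D, G: no single fragment contains all of {D, G, H}, and the restricted closure of {H} across the fragments never reaches {D, G}.
D, F → C is preserved.
A, E → D is preserved.
A → B is preserved.
D → C is preserved.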